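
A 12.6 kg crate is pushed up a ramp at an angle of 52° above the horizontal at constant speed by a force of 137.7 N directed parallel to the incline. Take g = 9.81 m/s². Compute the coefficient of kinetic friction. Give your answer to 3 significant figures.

At constant speed ΣF = 0 along the incline. The applied 137.7 N acts up the slope; the weight component mg sin 52° = 97.403 N and kinetic friction μN both act down the slope.
So 137.7 = 97.403 + μ × 76.099, giving μ = (137.7 − 97.403) / 76.099 = 0.5295.

0.530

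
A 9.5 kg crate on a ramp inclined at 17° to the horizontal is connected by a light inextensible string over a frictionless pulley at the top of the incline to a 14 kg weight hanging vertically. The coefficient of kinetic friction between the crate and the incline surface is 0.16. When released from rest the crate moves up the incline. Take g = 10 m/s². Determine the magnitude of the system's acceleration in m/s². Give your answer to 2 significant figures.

4.2 m/s²

For the crate on the incline: the weight component along the slope is m₁g sin 17° = 9.5 × 10 × 0.2924 = 27.778 N and the normal force is N = m₁g cos 17° = 90.849 N.
Kinetic friction opposes the crate's motion up the incline: f = μN = 0.16 × 90.849 = 14.536 N acting down the slope.
Newton's second law for the crate (up-slope positive): T − 27.778 − 14.536 = 9.5 a. For the hanging weight (downward positive): 14 × 10 − T = 14 a.
Adding the two equations eliminates T: 97.686 = 23.5 a, so a = 4.1569 m/s².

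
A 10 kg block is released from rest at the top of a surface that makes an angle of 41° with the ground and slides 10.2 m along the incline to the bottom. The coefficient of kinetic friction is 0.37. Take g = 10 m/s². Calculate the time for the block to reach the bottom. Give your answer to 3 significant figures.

The weight component along the incline is mg sin 41° = 65.606 N and the normal force is N = mg cos 41° = 75.471 N.
Friction up the slope is f = μN = 0.37 × 75.471 = 27.924 N, so the net downslope force is 65.606 − 27.924 = 37.682 N and a = 37.682 / 10 = 3.7682 m/s².
Starting from rest, L = ½at², so t = √(2L/a) = √(2 × 10.2 / 3.7682) = 2.3267 s.

2.33 s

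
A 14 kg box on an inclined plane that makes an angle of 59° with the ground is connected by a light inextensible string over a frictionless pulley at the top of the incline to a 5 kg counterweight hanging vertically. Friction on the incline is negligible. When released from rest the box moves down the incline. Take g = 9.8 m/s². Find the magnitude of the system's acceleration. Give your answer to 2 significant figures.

3.6 m/s²

For the box on the incline: the weight component along the slope is m₁g sin 59° = 14 × 9.8 × 0.8572 = 117.608 N and the normal force is N = m₁g cos 59° = 70.663 N.
Newton's second law for the box (down-slope positive): 117.608 − T = 14 a. For the hanging counterweight (upward positive): T − 5 × 9.8 = 5 a.
Adding the two equations eliminates T: 68.608 = 19 a, so a = 3.6109 m/s².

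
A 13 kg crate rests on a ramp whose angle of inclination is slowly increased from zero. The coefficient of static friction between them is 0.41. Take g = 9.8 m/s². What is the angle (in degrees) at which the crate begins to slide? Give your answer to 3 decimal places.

22.294°

At the threshold of sliding, static friction is at its maximum μ_s N and exactly balances the weight component along the incline: mg sin θ = μ_s mg cos θ.
Hence tan θ = μ_s = 0.41, so θ = arctan(0.41) = 22.2936°.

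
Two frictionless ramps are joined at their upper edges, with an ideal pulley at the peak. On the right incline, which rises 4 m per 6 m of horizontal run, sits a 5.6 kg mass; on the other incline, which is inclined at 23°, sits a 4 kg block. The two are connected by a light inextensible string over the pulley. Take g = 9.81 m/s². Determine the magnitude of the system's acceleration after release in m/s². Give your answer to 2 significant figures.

Resolve each weight along its own incline: the 5.6 kg mass has component 5.6 × 9.81 × sin 33.69° = 30.473 N down its slope, and the 4 kg mass has 4 × 9.81 × sin 23° = 15.332 N down its slope.
The 5.6 kg side's 30.473 N exceeds the other side's 15.332 N, so that mass slides down and the 4 kg mass slides up. Taking that direction as positive, Newton's second law for the whole system gives 30.473 − 15.332 = (5.6 + 4) a, so a = 15.141 / 9.6 = 1.5772 m/s².

1.6 m/s²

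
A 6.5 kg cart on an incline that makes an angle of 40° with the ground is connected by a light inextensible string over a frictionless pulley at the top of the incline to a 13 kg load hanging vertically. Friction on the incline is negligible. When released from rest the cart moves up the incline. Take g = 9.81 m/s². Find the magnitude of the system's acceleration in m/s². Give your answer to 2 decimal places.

For the cart on the incline: the weight component along the slope is m₁g sin 40° = 6.5 × 9.81 × 0.6428 = 40.988 N and the normal force is N = m₁g cos 40° = 48.847 N.
Newton's second law for the cart (up-slope positive): T − 40.988 = 6.5 a. For the hanging load (downward positive): 13 × 9.81 − T = 13 a.
Adding the two equations eliminates T: 86.542 = 19.5 a, so a = 4.4381 m/s².

4.44 m/s²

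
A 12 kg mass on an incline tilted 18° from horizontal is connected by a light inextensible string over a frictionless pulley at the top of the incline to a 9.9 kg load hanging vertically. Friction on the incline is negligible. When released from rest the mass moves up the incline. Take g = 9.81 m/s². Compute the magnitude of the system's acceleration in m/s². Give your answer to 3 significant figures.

For the mass on the incline: the weight component along the slope is m₁g sin 18° = 12 × 9.81 × 0.3090 = 36.375 N and the normal force is N = m₁g cos 18° = 111.958 N.
Newton's second law for the mass (up-slope positive): T − 36.375 = 12 a. For the hanging load (downward positive): 9.9 × 9.81 − T = 9.9 a.
Adding the two equations eliminates T: 60.744 = 21.9 a, so a = 2.7737 m/s².

2.77 m/s²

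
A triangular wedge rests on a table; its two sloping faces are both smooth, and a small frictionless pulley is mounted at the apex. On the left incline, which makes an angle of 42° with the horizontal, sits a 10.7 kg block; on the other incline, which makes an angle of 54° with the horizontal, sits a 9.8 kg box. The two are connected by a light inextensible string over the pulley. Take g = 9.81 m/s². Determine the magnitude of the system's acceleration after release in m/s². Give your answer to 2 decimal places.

0.37 m/s²

Resolve each weight along its own incline: the 10.7 kg mass has component 10.7 × 9.81 × sin 42° = 70.237 N down its slope, and the 9.8 kg mass has 9.8 × 9.81 × sin 54° = 77.777 N down its slope.
The 9.8 kg side's 77.777 N exceeds the other side's 70.237 N, so that mass slides down and the 10.7 kg mass slides up. Taking that direction as positive, Newton's second law for the whole system gives 77.777 − 70.237 = (10.7 + 9.8) a, so a = 7.540 / 20.5 = 0.3678 m/s².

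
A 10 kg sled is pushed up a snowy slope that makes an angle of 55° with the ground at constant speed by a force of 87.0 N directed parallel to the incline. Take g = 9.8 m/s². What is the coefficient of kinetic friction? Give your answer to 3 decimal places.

At constant speed ΣF = 0 along the incline. The applied 87.0 N acts up the slope; the weight component mg sin 55° = 80.277 N and kinetic friction μN both act down the slope.
So 87.0 = 80.277 + μ × 56.210, giving μ = (87.0 − 80.277) / 56.210 = 0.1196.

0.120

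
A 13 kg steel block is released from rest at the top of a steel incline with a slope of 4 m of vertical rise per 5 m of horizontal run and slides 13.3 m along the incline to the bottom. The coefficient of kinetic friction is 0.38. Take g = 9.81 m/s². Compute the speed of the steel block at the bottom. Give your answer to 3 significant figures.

9.25 m/s

The weight component along the incline is mg sin 38.66° = 79.667 N and the normal force is N = mg cos 38.66° = 99.584 N.
Friction up the slope is f = μN = 0.38 × 99.584 = 37.842 N, so the net downslope force is 79.667 − 37.842 = 41.825 N and a = 41.825 / 13 = 3.2173 m/s².
Starting from rest over a distance of 13.3 m, v² = 2aL = 2 × 3.2173 × 13.3 = 85.5802, so v = 9.2510 m/s.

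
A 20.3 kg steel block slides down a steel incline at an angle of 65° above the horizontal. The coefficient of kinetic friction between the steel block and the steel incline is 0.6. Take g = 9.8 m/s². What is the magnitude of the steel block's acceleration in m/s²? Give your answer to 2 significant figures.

Resolving the weight along the incline: the component pulling the steel block down the slope is mg sin 65° = 20.3 × 9.8 × 0.9063 = 180.299 N, and the normal force is N = mg cos 65° = 20.3 × 9.8 × 0.4226 = 84.072 N.
Kinetic friction acts up the slope with magnitude f = μN = 0.6 × 84.072 = 50.443 N.
Net force along the incline is 180.299 − 50.443 = 129.856 N, so a = 129.856 / 20.3 = 6.3968 m/s².

6.4 m/s²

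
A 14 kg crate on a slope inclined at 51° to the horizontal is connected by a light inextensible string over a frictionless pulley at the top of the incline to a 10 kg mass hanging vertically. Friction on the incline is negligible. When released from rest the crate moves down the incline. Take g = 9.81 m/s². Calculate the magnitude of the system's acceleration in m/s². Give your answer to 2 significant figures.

0.36 m/s²

For the crate on the incline: the weight component along the slope is m₁g sin 51° = 14 × 9.81 × 0.7771 = 106.727 N and the normal force is N = m₁g cos 51° = 86.431 N.
Newton's second law for the crate (down-slope positive): 106.727 − T = 14 a. For the hanging mass (upward positive): T − 10 × 9.81 = 10 a.
Adding the two equations eliminates T: 8.627 = 24 a, so a = 0.3595 m/s².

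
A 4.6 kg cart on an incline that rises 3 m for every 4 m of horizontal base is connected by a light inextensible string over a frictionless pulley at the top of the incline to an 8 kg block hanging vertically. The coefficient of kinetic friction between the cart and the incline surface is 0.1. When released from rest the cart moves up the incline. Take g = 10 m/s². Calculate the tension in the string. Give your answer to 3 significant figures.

49.1 N

For the cart on the incline: the weight component along the slope is m₁g sin 36.87° = 4.6 × 10 × 0.6000 = 27.600 N and the normal force is N = m₁g cos 36.87° = 36.800 N.
Kinetic friction opposes the cart's motion up the incline: f = μN = 0.1 × 36.800 = 3.680 N acting down the slope.
Newton's second law for the cart (up-slope positive): T − 27.600 − 3.680 = 4.6 a. For the hanging block (downward positive): 8 × 10 − T = 8 a.
Adding the two equations eliminates T: 48.720 = 12.6 a, so a = 3.8667 m/s².
Then from the hanging block's equation, T = 8 × (10 − 3.8667) = 49.066 N.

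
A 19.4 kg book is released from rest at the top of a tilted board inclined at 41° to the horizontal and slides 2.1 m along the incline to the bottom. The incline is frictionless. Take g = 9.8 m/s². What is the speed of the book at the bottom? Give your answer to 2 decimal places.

5.20 m/s

The weight component along the incline is mg sin 41° = 124.730 N and the normal force is N = mg cos 41° = 143.485 N.
With no friction, a = g sin 41° = 6.4294 m/s².
Starting from rest over a distance of 2.1 m, v² = 2aL = 2 × 6.4294 × 2.1 = 27.0035, so v = 5.1965 m/s.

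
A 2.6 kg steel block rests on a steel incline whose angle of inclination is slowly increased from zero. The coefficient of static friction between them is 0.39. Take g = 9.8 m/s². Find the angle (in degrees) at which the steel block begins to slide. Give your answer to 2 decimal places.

At the threshold of sliding, static friction is at its maximum μ_s N and exactly balances the weight component along the incline: mg sin θ = μ_s mg cos θ.
Hence tan θ = μ_s = 0.39, so θ = arctan(0.39) = 21.3058°.

21.31°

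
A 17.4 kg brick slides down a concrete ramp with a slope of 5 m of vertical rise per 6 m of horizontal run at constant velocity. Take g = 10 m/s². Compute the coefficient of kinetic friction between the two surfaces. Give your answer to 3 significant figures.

0.833

At constant velocity the net force along the incline is zero: mg sin 39.81° = μ mg cos 39.81°.
So μ = tan 39.81° = 0.6402 / 0.7682 = 0.8334.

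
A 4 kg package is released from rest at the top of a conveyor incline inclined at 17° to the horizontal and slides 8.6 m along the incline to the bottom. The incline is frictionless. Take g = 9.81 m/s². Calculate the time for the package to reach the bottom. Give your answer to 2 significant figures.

The weight component along the incline is mg sin 17° = 11.473 N and the normal force is N = mg cos 17° = 37.525 N.
With no friction, a = g sin 17° = 2.8682 m/s².
Starting from rest, L = ½at², so t = √(2L/a) = √(2 × 8.6 / 2.8682) = 2.4488 s.

2.4 s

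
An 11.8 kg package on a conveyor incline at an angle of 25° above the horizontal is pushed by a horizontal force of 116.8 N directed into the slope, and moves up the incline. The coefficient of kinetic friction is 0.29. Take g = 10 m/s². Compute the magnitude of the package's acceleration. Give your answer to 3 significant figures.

0.903 m/s²

The horizontal push has components F cos 25° = 116.8 × 0.9063 = 105.856 N up the incline and F sin 25° = 116.8 × 0.4226 = 49.360 N pressing into the surface.
The normal force is therefore N = mg cos 25° + F sin 25° = 106.943 + 49.360 = 156.303 N, and kinetic friction down the slope is μN = 0.29 × 156.303 = 45.328 N.
Along the incline: F cos 25° − mg sin 25° − μN = ma, so 105.856 − 49.867 − 45.328 = 11.8 a, giving a = 0.9035 m/s².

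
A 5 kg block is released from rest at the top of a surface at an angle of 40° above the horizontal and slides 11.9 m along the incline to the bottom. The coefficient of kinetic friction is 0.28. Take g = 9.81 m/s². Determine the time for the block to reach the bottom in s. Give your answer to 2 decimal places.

The weight component along the incline is mg sin 40° = 31.529 N and the normal force is N = mg cos 40° = 37.574 N.
Friction up the slope is f = μN = 0.28 × 37.574 = 10.521 N, so the net downslope force is 31.529 − 10.521 = 21.008 N and a = 21.008 / 5 = 4.2016 m/s².
Starting from rest, L = ½at², so t = √(2L/a) = √(2 × 11.9 / 4.2016) = 2.3800 s.

2.38 s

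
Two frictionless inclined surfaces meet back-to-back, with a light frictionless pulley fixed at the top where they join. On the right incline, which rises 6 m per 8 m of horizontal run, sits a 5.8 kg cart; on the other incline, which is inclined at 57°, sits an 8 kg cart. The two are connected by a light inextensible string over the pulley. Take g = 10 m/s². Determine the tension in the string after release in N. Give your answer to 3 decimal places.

Resolve each weight along its own incline: the 5.8 kg mass has component 5.8 × 10 × sin 36.87° = 34.800 N down its slope, and the 8 kg mass has 8 × 10 × sin 57° = 67.094 N down its slope.
The 8 kg side's 67.094 N exceeds the other side's 34.800 N, so that mass slides down and the 5.8 kg mass slides up. Taking that direction as positive, Newton's second law for the whole system gives 67.094 − 34.800 = (5.8 + 8) a, so a = 32.294 / 13.8 = 2.3401 m/s².
For the 5.8 kg mass (up-slope positive): T − 34.800 = 5.8 × 2.3401, so T = 48.373 N.

48.373 N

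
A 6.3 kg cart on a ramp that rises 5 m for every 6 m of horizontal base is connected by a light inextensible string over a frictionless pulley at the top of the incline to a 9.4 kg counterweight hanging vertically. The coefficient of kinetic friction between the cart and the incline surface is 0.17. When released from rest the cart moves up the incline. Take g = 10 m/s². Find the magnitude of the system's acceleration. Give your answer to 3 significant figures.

2.89 m/s²

For the cart on the incline: the weight component along the slope is m₁g sin 39.81° = 6.3 × 10 × 0.6402 = 40.333 N and the normal force is N = m₁g cos 39.81° = 48.398 N.
Kinetic friction opposes the cart's motion up the incline: f = μN = 0.17 × 48.398 = 8.228 N acting down the slope.
Newton's second law for the cart (up-slope positive): T − 40.333 − 8.228 = 6.3 a. For the hanging counterweight (downward positive): 9.4 × 10 − T = 9.4 a.
Adding the two equations eliminates T: 45.439 = 15.7 a, so a = 2.8942 m/s².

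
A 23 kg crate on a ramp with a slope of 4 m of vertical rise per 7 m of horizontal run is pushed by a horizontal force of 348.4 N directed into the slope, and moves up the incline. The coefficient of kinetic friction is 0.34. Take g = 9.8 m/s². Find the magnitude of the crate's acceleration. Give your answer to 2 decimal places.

2.84 m/s²

The horizontal push has components F cos 29.74° = 348.4 × 0.8682 = 302.481 N up the incline and F sin 29.74° = 348.4 × 0.4961 = 172.841 N pressing into the surface.
The normal force is therefore N = mg cos 29.74° + F sin 29.74° = 195.692 + 172.841 = 368.533 N, and kinetic friction down the slope is μN = 0.34 × 368.533 = 125.301 N.
Along the incline: F cos 29.74° − mg sin 29.74° − μN = ma, so 302.481 − 111.821 − 125.301 = 23 a, giving a = 2.8417 m/s².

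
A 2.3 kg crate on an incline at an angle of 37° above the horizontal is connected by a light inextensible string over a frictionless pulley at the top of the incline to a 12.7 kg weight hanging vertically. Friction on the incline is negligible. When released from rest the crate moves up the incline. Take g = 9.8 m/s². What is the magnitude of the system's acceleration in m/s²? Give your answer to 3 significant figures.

7.39 m/s²

For the crate on the incline: the weight component along the slope is m₁g sin 37° = 2.3 × 9.8 × 0.6018 = 13.565 N and the normal force is N = m₁g cos 37° = 18.001 N.
Newton's second law for the crate (up-slope positive): T − 13.565 = 2.3 a. For the hanging weight (downward positive): 12.7 × 9.8 − T = 12.7 a.
Adding the two equations eliminates T: 110.895 = 15 a, so a = 7.3930 m/s².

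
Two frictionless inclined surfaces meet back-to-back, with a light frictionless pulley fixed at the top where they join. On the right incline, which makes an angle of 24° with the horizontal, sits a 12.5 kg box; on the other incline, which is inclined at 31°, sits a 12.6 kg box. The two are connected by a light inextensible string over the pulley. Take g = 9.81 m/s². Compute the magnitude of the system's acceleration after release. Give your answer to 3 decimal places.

0.549 m/s²

Resolve each weight along its own incline: the 12.5 kg mass has component 12.5 × 9.81 × sin 24° = 49.876 N down its slope, and the 12.6 kg mass has 12.6 × 9.81 × sin 31° = 63.662 N down its slope.
The 12.6 kg side's 63.662 N exceeds the other side's 49.876 N, so that mass slides down and the 12.5 kg mass slides up. Taking that direction as positive, Newton's second law for the whole system gives 63.662 − 49.876 = (12.5 + 12.6) a, so a = 13.786 / 25.1 = 0.5492 m/s².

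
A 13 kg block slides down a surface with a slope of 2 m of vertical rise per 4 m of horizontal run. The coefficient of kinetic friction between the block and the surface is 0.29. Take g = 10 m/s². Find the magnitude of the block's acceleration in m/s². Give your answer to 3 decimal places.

1.878 m/s²

Resolving the weight along the incline: the component pulling the block down the slope is mg sin 26.57° = 13 × 10 × 0.4472 = 58.136 N, and the normal force is N = mg cos 26.57° = 13 × 10 × 0.8944 = 116.272 N.
Kinetic friction acts up the slope with magnitude f = μN = 0.29 × 116.272 = 33.719 N.
Net force along the incline is 58.136 − 33.719 = 24.417 N, so a = 24.417 / 13 = 1.8782 m/s².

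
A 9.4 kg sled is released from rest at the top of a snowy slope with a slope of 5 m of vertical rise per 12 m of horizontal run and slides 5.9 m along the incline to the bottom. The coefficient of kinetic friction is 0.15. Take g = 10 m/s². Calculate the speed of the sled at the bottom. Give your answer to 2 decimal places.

The weight component along the incline is mg sin 22.62° = 36.154 N and the normal force is N = mg cos 22.62° = 86.769 N.
Friction up the slope is f = μN = 0.15 × 86.769 = 13.015 N, so the net downslope force is 36.154 − 13.015 = 23.139 N and a = 23.139 / 9.4 = 2.4616 m/s².
Starting from rest over a distance of 5.9 m, v² = 2aL = 2 × 2.4616 × 5.9 = 29.0469, so v = 5.3895 m/s.

5.39 m/s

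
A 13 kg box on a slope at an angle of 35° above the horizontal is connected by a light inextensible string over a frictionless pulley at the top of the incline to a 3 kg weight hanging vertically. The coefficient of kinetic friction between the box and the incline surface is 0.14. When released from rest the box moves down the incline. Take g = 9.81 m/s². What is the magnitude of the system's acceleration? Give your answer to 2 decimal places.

For the box on the incline: the weight component along the slope is m₁g sin 35° = 13 × 9.81 × 0.5736 = 73.151 N and the normal force is N = m₁g cos 35° = 104.466 N.
Kinetic friction opposes the box's motion down the incline: f = μN = 0.14 × 104.466 = 14.625 N acting up the slope.
Newton's second law for the box (down-slope positive): 73.151 − 14.625 − T = 13 a. For the hanging weight (upward positive): T − 3 × 9.81 = 3 a.
Adding the two equations eliminates T: 29.096 = 16 a, so a = 1.8185 m/s².

1.82 m/s²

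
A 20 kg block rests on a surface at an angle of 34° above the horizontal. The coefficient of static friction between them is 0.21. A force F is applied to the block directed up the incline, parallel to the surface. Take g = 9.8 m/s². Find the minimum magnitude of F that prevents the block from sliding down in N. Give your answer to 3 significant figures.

The normal force is N = mg cos 34° = 162.491 N. With F at its minimum the block is on the verge of sliding down, so static friction is at its maximum μ_s N = 0.21 × 162.491 = 34.123 N and acts up the slope.
Equilibrium along the incline: F + μ_s N = mg sin 34°, so F = 109.602 − 34.123 = 75.479 N.

75.5 N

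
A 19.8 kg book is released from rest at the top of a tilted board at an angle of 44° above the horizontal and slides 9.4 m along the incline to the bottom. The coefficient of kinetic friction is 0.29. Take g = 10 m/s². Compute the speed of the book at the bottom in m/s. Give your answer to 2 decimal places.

9.56 m/s

The weight component along the incline is mg sin 44° = 137.542 N and the normal force is N = mg cos 44° = 142.429 N.
Friction up the slope is f = μN = 0.29 × 142.429 = 41.304 N, so the net downslope force is 137.542 − 41.304 = 96.238 N and a = 96.238 / 19.8 = 4.8605 m/s².
Starting from rest over a distance of 9.4 m, v² = 2aL = 2 × 4.8605 × 9.4 = 91.3774, so v = 9.5592 m/s.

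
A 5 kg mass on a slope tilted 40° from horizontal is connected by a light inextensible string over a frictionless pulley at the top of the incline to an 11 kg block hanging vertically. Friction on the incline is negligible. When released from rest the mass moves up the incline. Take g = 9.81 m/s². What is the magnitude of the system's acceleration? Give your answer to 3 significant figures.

4.77 m/s²

For the mass on the incline: the weight component along the slope is m₁g sin 40° = 5 × 9.81 × 0.6428 = 31.529 N and the normal force is N = m₁g cos 40° = 37.574 N.
Newton's second law for the mass (up-slope positive): T − 31.529 = 5 a. For the hanging block (downward positive): 11 × 9.81 − T = 11 a.
Adding the two equations eliminates T: 76.381 = 16 a, so a = 4.7738 m/s².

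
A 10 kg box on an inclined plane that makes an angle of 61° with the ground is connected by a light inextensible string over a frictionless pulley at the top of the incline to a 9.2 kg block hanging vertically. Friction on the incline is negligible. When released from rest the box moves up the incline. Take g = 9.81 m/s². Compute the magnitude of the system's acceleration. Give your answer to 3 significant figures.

0.232 m/s²

For the box on the incline: the weight component along the slope is m₁g sin 61° = 10 × 9.81 × 0.8746 = 85.798 N and the normal force is N = m₁g cos 61° = 47.560 N.
Newton's second law for the box (up-slope positive): T − 85.798 = 10 a. For the hanging block (downward positive): 9.2 × 9.81 − T = 9.2 a.
Adding the two equations eliminates T: 4.454 = 19.2 a, so a = 0.2320 m/s².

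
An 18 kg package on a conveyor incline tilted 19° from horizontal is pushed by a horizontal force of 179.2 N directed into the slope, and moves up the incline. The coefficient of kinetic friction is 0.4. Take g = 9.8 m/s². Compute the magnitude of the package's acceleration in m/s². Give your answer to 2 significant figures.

The horizontal push has components F cos 19° = 179.2 × 0.9455 = 169.434 N up the incline and F sin 19° = 179.2 × 0.3256 = 58.348 N pressing into the surface.
The normal force is therefore N = mg cos 19° + F sin 19° = 166.786 + 58.348 = 225.134 N, and kinetic friction down the slope is μN = 0.4 × 225.134 = 90.054 N.
Along the incline: F cos 19° − mg sin 19° − μN = ma, so 169.434 − 57.436 − 90.054 = 18 a, giving a = 1.2191 m/s².

1.2 m/s²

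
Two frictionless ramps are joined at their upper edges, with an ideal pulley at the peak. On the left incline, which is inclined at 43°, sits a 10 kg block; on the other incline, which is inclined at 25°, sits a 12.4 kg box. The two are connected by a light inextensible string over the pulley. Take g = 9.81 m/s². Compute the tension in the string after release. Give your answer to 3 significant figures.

Resolve each weight along its own incline: the 10 kg mass has component 10 × 9.81 × sin 43° = 66.904 N down its slope, and the 12.4 kg mass has 12.4 × 9.81 × sin 25° = 51.409 N down its slope.
The 10 kg side's 66.904 N exceeds the other side's 51.409 N, so that mass slides down and the 12.4 kg mass slides up. Taking that direction as positive, Newton's second law for the whole system gives 66.904 − 51.409 = (10 + 12.4) a, so a = 15.495 / 22.4 = 0.6917 m/s².
For the 12.4 kg mass (up-slope positive): T − 51.409 = 12.4 × 0.6917, so T = 59.986 N.

60.0 N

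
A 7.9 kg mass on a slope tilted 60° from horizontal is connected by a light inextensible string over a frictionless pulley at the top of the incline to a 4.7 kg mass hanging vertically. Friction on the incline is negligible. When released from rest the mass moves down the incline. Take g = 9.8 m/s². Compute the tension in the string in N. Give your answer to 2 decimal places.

For the mass on the incline: the weight component along the slope is m₁g sin 60° = 7.9 × 9.8 × 0.8660 = 67.046 N and the normal force is N = m₁g cos 60° = 38.710 N.
Newton's second law for the mass (down-slope positive): 67.046 − T = 7.9 a. For the hanging mass (upward positive): T − 4.7 × 9.8 = 4.7 a.
Adding the two equations eliminates T: 20.986 = 12.6 a, so a = 1.6656 m/s².
Then from the hanging mass's equation, T = 4.7 × (9.8 + 1.6656) = 53.888 N.

53.89 N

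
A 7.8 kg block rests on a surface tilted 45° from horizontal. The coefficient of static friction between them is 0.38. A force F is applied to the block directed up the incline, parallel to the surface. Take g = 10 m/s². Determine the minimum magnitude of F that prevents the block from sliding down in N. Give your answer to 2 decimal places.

The normal force is N = mg cos 45° = 55.154 N. With F at its minimum the block is on the verge of sliding down, so static friction is at its maximum μ_s N = 0.38 × 55.154 = 20.959 N and acts up the slope.
Equilibrium along the incline: F + μ_s N = mg sin 45°, so F = 55.154 − 20.959 = 34.195 N.

34.20 N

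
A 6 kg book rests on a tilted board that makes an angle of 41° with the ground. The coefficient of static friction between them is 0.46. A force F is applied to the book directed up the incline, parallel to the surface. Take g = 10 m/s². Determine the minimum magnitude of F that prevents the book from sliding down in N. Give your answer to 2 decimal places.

The normal force is N = mg cos 41° = 45.283 N. With F at its minimum the book is on the verge of sliding down, so static friction is at its maximum μ_s N = 0.46 × 45.283 = 20.830 N and acts up the slope.
Equilibrium along the incline: F + μ_s N = mg sin 41°, so F = 39.364 − 20.830 = 18.534 N.

18.53 N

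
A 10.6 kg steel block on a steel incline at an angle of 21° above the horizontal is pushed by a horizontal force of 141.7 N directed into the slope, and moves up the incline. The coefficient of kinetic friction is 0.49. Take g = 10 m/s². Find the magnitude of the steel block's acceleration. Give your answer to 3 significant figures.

The horizontal push has components F cos 21° = 141.7 × 0.9336 = 132.291 N up the incline and F sin 21° = 141.7 × 0.3584 = 50.785 N pressing into the surface.
The normal force is therefore N = mg cos 21° + F sin 21° = 98.962 + 50.785 = 149.747 N, and kinetic friction down the slope is μN = 0.49 × 149.747 = 73.376 N.
Along the incline: F cos 21° − mg sin 21° − μN = ma, so 132.291 − 37.990 − 73.376 = 10.6 a, giving a = 1.9741 m/s².

1.97 m/s²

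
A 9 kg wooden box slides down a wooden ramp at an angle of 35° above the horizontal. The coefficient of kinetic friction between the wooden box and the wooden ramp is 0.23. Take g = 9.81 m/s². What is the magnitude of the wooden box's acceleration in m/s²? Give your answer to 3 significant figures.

Resolving the weight along the incline: the component pulling the wooden box down the slope is mg sin 35° = 9 × 9.81 × 0.5736 = 50.643 N, and the normal force is N = mg cos 35° = 9 × 9.81 × 0.8192 = 72.327 N.
Kinetic friction acts up the slope with magnitude f = μN = 0.23 × 72.327 = 16.635 N.
Net force along the incline is 50.643 − 16.635 = 34.008 N, so a = 34.008 / 9 = 3.7787 m/s².

3.78 m/s²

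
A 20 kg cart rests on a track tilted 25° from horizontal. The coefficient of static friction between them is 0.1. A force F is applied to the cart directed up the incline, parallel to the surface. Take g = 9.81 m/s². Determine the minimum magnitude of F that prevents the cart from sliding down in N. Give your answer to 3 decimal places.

The normal force is N = mg cos 25° = 177.818 N. With F at its minimum the cart is on the verge of sliding down, so static friction is at its maximum μ_s N = 0.1 × 177.818 = 17.782 N and acts up the slope.
Equilibrium along the incline: F + μ_s N = mg sin 25°, so F = 82.918 − 17.782 = 65.136 N.

65.136 N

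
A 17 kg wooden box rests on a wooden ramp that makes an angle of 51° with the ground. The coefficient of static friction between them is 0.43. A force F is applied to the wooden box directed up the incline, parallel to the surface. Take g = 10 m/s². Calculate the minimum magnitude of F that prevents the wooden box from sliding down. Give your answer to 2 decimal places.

The normal force is N = mg cos 51° = 106.984 N. With F at its minimum the wooden box is on the verge of sliding down, so static friction is at its maximum μ_s N = 0.43 × 106.984 = 46.003 N and acts up the slope.
Equilibrium along the incline: F + μ_s N = mg sin 51°, so F = 132.115 − 46.003 = 86.112 N.

86.11 N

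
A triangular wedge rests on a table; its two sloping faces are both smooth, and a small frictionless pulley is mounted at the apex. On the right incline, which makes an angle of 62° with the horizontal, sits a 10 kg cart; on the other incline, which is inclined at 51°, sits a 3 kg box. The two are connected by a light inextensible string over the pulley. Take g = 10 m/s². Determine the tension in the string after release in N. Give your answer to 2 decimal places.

Resolve each weight along its own incline: the 10 kg mass has component 10 × 10 × sin 62° = 88.295 N down its slope, and the 3 kg mass has 3 × 10 × sin 51° = 23.314 N down its slope.
The 10 kg side's 88.295 N exceeds the other side's 23.314 N, so that mass slides down and the 3 kg mass slides up. Taking that direction as positive, Newton's second law for the whole system gives 88.295 − 23.314 = (10 + 3) a, so a = 64.981 / 13 = 4.9985 m/s².
For the 3 kg mass (up-slope positive): T − 23.314 = 3 × 4.9985, so T = 38.309 N.

38.31 N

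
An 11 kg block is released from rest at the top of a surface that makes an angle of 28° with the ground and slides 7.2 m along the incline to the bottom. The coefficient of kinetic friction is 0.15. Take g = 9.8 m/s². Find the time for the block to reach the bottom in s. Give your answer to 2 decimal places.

2.09 s

The weight component along the incline is mg sin 28° = 50.609 N and the normal force is N = mg cos 28° = 95.182 N.
Friction up the slope is f = μN = 0.15 × 95.182 = 14.277 N, so the net downslope force is 50.609 − 14.277 = 36.332 N and a = 36.332 / 11 = 3.3029 m/s².
Starting from rest, L = ½at², so t = √(2L/a) = √(2 × 7.2 / 3.3029) = 2.0880 s.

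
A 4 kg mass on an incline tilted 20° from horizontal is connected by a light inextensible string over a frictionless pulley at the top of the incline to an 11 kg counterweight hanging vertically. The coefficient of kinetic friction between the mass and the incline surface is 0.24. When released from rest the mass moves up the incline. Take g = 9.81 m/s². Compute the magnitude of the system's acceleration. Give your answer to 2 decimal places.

For the mass on the incline: the weight component along the slope is m₁g sin 20° = 4 × 9.81 × 0.3420 = 13.420 N and the normal force is N = m₁g cos 20° = 36.874 N.
Kinetic friction opposes the mass's motion up the incline: f = μN = 0.24 × 36.874 = 8.850 N acting down the slope.
Newton's second law for the mass (up-slope positive): T − 13.420 − 8.850 = 4 a. For the hanging counterweight (downward positive): 11 × 9.81 − T = 11 a.
Adding the two equations eliminates T: 85.640 = 15 a, so a = 5.7093 m/s².

5.71 m/s²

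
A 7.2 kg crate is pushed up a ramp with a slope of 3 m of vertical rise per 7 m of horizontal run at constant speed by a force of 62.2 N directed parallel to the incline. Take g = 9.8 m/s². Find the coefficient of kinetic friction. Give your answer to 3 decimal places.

0.530

At constant speed ΣF = 0 along the incline. The applied 62.2 N acts up the slope; the weight component mg sin 23.20° = 27.795 N and kinetic friction μN both act down the slope.
So 62.2 = 27.795 + μ × 64.855, giving μ = (62.2 − 27.795) / 64.855 = 0.5305.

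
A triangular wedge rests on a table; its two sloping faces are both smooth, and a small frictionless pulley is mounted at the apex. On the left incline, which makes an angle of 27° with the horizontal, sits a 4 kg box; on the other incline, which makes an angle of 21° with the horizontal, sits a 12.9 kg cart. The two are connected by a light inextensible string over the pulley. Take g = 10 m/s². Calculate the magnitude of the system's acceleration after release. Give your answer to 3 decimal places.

1.661 m/s²

Resolve each weight along its own incline: the 4 kg mass has component 4 × 10 × sin 27° = 18.160 N down its slope, and the 12.9 kg mass has 12.9 × 10 × sin 21° = 46.229 N down its slope.
The 12.9 kg side's 46.229 N exceeds the other side's 18.160 N, so that mass slides down and the 4 kg mass slides up. Taking that direction as positive, Newton's second law for the whole system gives 46.229 − 18.160 = (4 + 12.9) a, so a = 28.069 / 16.9 = 1.6609 m/s².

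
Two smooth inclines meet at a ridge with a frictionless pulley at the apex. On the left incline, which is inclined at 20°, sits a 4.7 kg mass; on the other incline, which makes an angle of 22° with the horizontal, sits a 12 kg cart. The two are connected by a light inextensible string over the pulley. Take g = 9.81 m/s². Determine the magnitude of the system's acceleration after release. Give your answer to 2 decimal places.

Resolve each weight along its own incline: the 4.7 kg mass has component 4.7 × 9.81 × sin 20° = 15.770 N down its slope, and the 12 kg mass has 12 × 9.81 × sin 22° = 44.099 N down its slope.
The 12 kg side's 44.099 N exceeds the other side's 15.770 N, so that mass slides down and the 4.7 kg mass slides up. Taking that direction as positive, Newton's second law for the whole system gives 44.099 − 15.770 = (4.7 + 12) a, so a = 28.329 / 16.7 = 1.6963 m/s².

1.70 m/s²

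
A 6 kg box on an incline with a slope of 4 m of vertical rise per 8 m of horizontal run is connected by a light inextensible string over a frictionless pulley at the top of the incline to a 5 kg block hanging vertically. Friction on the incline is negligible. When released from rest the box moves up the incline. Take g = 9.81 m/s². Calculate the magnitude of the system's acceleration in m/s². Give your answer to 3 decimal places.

For the box on the incline: the weight component along the slope is m₁g sin 26.57° = 6 × 9.81 × 0.4472 = 26.322 N and the normal force is N = m₁g cos 26.57° = 52.646 N.
Newton's second law for the box (up-slope positive): T − 26.322 = 6 a. For the hanging block (downward positive): 5 × 9.81 − T = 5 a.
Adding the two equations eliminates T: 22.728 = 11 a, so a = 2.0662 m/s².

2.066 m/s²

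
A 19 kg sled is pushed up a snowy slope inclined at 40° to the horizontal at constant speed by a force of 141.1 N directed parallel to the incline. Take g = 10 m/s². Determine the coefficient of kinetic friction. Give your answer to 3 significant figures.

0.130

At constant speed ΣF = 0 along the incline. The applied 141.1 N acts up the slope; the weight component mg sin 40° = 122.130 N and kinetic friction μN both act down the slope.
So 141.1 = 122.130 + μ × 145.548, giving μ = (141.1 − 122.130) / 145.548 = 0.1303.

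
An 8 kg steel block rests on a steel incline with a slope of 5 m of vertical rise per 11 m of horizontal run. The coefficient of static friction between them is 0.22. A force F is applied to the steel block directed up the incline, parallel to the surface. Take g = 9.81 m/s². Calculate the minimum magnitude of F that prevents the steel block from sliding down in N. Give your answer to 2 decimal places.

The normal force is N = mg cos 24.44° = 71.446 N. With F at its minimum the steel block is on the verge of sliding down, so static friction is at its maximum μ_s N = 0.22 × 71.446 = 15.718 N and acts up the slope.
Equilibrium along the incline: F + μ_s N = mg sin 24.44°, so F = 32.475 − 15.718 = 16.757 N.

16.76 N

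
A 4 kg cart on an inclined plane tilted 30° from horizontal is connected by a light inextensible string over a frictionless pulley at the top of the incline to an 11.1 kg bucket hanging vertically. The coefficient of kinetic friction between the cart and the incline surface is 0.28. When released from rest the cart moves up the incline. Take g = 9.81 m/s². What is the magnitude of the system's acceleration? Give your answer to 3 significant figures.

5.28 m/s²

For the cart on the incline: the weight component along the slope is m₁g sin 30° = 4 × 9.81 × 0.5000 = 19.620 N and the normal force is N = m₁g cos 30° = 33.983 N.
Kinetic friction opposes the cart's motion up the incline: f = μN = 0.28 × 33.983 = 9.515 N acting down the slope.
Newton's second law for the cart (up-slope positive): T − 19.620 − 9.515 = 4 a. For the hanging bucket (downward positive): 11.1 × 9.81 − T = 11.1 a.
Adding the two equations eliminates T: 79.756 = 15.1 a, so a = 5.2819 m/s².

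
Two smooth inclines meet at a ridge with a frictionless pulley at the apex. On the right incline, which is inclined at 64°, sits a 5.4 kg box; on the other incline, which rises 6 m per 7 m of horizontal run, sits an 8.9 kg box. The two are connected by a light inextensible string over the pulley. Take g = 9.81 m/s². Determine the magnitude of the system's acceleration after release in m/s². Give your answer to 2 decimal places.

Resolve each weight along its own incline: the 5.4 kg mass has component 5.4 × 9.81 × sin 64° = 47.613 N down its slope, and the 8.9 kg mass has 8.9 × 9.81 × sin 40.60° = 56.820 N down its slope.
The 8.9 kg side's 56.820 N exceeds the other side's 47.613 N, so that mass slides down and the 5.4 kg mass slides up. Taking that direction as positive, Newton's second law for the whole system gives 56.820 − 47.613 = (5.4 + 8.9) a, so a = 9.207 / 14.3 = 0.6438 m/s².

0.64 m/s²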